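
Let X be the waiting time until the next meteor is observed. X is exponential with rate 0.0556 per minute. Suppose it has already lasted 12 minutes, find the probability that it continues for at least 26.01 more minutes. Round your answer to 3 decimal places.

0.235

The exponential is memoryless, so the remaining time is again Exp(λ): the condition X > 12 is irrelevant.
P(X > 26.01) = e^(−1.4462) ≈ 0.235.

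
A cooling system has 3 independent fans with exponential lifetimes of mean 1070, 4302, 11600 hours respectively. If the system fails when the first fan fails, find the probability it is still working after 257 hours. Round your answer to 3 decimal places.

0.725

The first failure time is exponential with rate Σλ_i = 1/1070 + 1/4302 + 1/11600 = 0.00125324 per hour.
P(min > 257) = e^(−0.00125324·257) = e^(−0.32208) ≈ 0.725.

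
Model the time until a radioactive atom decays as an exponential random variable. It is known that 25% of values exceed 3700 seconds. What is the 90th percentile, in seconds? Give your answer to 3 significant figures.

6150

e^(−λ·3700) = 0.25 ⇒ λ = −ln(0.25)/3700 = 0.000374674.
90th percentile: 1 − e^(−λt) = 0.9, t = −ln(0.1)/λ = 6145.57 seconds.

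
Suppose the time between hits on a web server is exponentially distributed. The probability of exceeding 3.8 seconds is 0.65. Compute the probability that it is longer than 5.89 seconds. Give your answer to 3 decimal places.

e^(−λ·3.8) = 0.65 ⇒ λ = −ln(0.65)/3.8 = 0.113364.
P(X > 5.89) = e^(−0.113364·5.89) = e^(−0.66771) ≈ 0.513.

0.513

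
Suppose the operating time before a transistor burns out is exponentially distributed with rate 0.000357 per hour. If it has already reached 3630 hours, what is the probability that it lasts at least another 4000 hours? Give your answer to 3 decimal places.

0.240

The exponential is memoryless, so the remaining time is again Exp(λ): the condition X > 3630 is irrelevant.
P(X > 4000) = e^(−1.428) ≈ 0.240.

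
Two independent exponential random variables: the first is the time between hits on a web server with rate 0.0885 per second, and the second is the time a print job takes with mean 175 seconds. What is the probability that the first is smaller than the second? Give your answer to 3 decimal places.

0.939

λ_1 = 0.0885, λ_2 = 1/175 = 0.00571429.
For independent exponentials, P(the first < the second) = λ_1/(λ_1+λ_2) = 0.0885/0.0942143 ≈ 0.939.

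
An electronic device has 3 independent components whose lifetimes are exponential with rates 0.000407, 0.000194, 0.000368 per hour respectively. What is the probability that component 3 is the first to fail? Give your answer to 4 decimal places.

0.3798

The time to first failure is exponential with rate Σλ = 0.000407 + 0.000194 + 0.000368 = 0.000969.
P(component 3 first) = λ_3/Σλ = 0.000368/0.000969 ≈ 0.3798.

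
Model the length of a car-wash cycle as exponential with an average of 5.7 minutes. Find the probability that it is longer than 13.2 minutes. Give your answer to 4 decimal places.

The rate is λ = 1/5.7 = 0.175439 per minute.
P(X > 13.2) = e^(−λ·13.2) = e^(−2.3158) ≈ 0.0987.

0.0987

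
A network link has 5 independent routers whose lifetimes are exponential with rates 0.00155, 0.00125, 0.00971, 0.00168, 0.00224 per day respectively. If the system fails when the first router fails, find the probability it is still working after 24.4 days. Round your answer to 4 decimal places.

The time to first failure is exponential with rate Σλ = 0.00155 + 0.00125 + 0.00971 + 0.00168 + 0.00224 = 0.01643.
P(min > 24.4) = e^(−0.01643·24.4) = e^(−0.40089) ≈ 0.6697.

0.6697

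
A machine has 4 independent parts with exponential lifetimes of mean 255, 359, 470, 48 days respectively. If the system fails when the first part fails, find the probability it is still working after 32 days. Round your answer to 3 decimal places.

0.387

The first failure time is exponential with rate Σλ_i = 1/255 + 1/359 + 1/470 + 1/48 = 0.0296681 per day.
P(min > 32) = e^(−0.0296681·32) = e^(−0.94938) ≈ 0.387.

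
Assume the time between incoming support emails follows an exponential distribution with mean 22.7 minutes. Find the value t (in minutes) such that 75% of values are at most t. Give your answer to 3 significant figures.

The rate is λ = 1/22.7 = 0.0440529 per minute.
Set 1 − e^(−λt) = 0.75, so t = −ln(0.25)/λ = 1.3863/0.0440529 ≈ 31.4689 minutes.

31.5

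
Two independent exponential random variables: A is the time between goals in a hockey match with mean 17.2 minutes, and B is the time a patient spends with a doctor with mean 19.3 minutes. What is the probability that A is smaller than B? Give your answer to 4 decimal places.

λ_1 = 1/17.2 = 0.0581395, λ_2 = 1/19.3 = 0.0518135.
For independent exponentials, P(A < B) = λ_1/(λ_1+λ_2) = 0.0581395/0.109953 ≈ 0.5288.

0.5288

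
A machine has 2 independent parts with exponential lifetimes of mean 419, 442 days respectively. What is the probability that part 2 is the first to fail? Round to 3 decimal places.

0.487

Rates: λ_i = 1/mean_i → 0.00238663, 0.00226244; Σλ = 0.00464908.
P(part 2 first) = λ_2/Σλ = 0.00226244/0.00464908 ≈ 0.487.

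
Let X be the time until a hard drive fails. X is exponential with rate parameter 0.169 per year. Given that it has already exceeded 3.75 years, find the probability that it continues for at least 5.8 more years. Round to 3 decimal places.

The exponential is memoryless, so the remaining time is again Exp(λ): the condition X > 3.75 is irrelevant.
P(X > 5.8) = e^(−0.9802) ≈ 0.375.

0.375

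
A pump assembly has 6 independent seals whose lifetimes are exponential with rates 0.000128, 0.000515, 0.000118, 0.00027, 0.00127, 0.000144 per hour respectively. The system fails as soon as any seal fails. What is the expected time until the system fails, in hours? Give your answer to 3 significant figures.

The time to first failure is exponential with rate Σλ = 0.000128 + 0.000515 + 0.000118 + 0.00027 + 0.00127 + 0.000144 = 0.002445.
E[min] = 1/Σλ = 1/0.002445 = 408.998 hours.

409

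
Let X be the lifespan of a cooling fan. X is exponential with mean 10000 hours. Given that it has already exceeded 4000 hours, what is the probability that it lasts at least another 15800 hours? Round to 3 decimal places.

0.206

The rate is λ = 1/10000 = 0.0001 per hour.
P(X > s+t | X > s) = e^(−λ(s+t))/e^(−λs) = e^(−λt), independent of s = 4000.
P(X > 15800) = e^(−1.58) ≈ 0.206.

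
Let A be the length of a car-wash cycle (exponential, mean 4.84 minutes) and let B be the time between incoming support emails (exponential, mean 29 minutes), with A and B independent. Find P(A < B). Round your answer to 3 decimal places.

0.857

λ_1 = 1/4.84 = 0.206612, λ_2 = 1/29 = 0.0344828.
For independent exponentials, P(A < B) = λ_1/(λ_1+λ_2) = 0.206612/0.241094 ≈ 0.857.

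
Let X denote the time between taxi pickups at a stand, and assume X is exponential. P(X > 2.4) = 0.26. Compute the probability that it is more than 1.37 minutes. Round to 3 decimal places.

e^(−λ·2.4) = 0.26 ⇒ λ = −ln(0.26)/2.4 = 0.561281.
P(X > 1.37) = e^(−0.561281·1.37) = e^(−0.76895) ≈ 0.463.

0.463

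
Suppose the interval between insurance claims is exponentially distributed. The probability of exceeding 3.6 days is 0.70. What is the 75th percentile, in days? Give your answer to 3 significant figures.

e^(−λ·3.6) = 0.70 ⇒ λ = −ln(0.70)/3.6 = 0.0990764.
75th percentile: 1 − e^(−λt) = 0.75, t = −ln(0.25)/λ = 13.9922 days.

14.0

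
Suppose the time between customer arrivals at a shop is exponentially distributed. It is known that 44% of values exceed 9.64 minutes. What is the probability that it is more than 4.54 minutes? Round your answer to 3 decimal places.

e^(−λ·9.64) = 0.44 ⇒ λ = −ln(0.44)/9.64 = 0.085164.
P(X > 4.54) = e^(−0.085164·4.54) = e^(−0.38664) ≈ 0.679.

0.679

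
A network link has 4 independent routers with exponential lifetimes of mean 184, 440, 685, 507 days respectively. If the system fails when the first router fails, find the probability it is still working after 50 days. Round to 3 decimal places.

The first failure time is exponential with rate Σλ_i = 1/184 + 1/440 + 1/685 + 1/507 = 0.0111398 per day.
P(min > 50) = e^(−0.0111398·50) = e^(−0.55699) ≈ 0.573.

0.573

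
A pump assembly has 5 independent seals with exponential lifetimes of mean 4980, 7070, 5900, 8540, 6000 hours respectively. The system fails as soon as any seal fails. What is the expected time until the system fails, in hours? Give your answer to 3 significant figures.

1260

The first failure time is exponential with rate Σλ_i = 1/4980 + 1/7070 + 1/5900 + 1/8540 + 1/6000 = 0.0007955 per hour.
E[min] = 1/Σλ = 1/0.0007955 = 1257.07 hours.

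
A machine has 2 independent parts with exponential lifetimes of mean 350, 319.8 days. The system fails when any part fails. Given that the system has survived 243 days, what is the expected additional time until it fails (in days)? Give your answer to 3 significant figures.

167

First-failure rate Σλ = 1/350 + 1/319.8 = 0.0059841.
By memorylessness the expected residual is 1/Σλ = 167.11 days, regardless of the 243 already elapsed.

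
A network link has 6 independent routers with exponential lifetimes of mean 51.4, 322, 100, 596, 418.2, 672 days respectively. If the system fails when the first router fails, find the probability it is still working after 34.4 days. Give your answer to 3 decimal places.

0.269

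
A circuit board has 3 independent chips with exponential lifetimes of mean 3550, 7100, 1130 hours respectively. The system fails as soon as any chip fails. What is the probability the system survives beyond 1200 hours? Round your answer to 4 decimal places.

0.2083

The first failure time is exponential with rate Σλ_i = 1/3550 + 1/7100 + 1/1130 = 0.00130749 per hour.
P(min > 1200) = e^(−0.00130749·1200) = e^(−1.569) ≈ 0.2083.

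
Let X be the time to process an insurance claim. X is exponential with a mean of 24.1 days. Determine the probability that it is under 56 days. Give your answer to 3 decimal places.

The rate is λ = 1/24.1 = 0.0414938 per day.
P(X ≤ 56) = 1 − e^(−λ·56) = 1 − e^(−2.3237) ≈ 0.902.

0.902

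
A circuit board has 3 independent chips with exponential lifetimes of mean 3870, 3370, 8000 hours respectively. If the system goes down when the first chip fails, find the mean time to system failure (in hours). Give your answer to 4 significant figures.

The first failure time is exponential with rate Σλ_i = 1/3870 + 1/3370 + 1/8000 = 0.000680134 per hour.
E[min] = 1/Σλ = 1/0.000680134 = 1470.3 hours.

1470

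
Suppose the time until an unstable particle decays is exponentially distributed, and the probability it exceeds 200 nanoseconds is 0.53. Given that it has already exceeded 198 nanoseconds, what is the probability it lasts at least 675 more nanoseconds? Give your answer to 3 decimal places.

From e^(−λ·200) = 0.53, λ = −ln(0.53)/200 = 0.00317439.
Memoryless: P(X > 198+675 | X > 198) = P(X > 675) = e^(−0.00317439·675) ≈ 0.117.

0.117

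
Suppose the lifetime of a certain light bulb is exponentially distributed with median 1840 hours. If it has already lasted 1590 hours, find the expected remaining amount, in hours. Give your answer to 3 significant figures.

For an exponential, median = ln(2)/λ, so λ = ln 2 / 1840 = 0.00037671 per hour.
By memorylessness, the remaining amount past any threshold is again Exp(λ) with mean 1/λ = 2654.56 hours.

2650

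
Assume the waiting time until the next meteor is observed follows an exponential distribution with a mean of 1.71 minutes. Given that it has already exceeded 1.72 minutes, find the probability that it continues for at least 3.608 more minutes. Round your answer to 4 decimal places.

0.1212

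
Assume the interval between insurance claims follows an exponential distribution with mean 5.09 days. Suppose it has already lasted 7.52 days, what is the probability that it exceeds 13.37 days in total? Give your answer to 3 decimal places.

0.317

The rate is λ = 1/5.09 = 0.196464 per day.
By the memoryless property, P(X > 7.52+5.85 | X > 7.52) = P(X > 5.85).
P(X > 5.85) = e^(−1.1493) ≈ 0.317.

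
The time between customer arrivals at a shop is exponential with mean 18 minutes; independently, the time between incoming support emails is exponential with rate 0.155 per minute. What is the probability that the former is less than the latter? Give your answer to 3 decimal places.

λ_1 = 1/18 = 0.0555556, λ_2 = 0.155.
For independent exponentials, P(the former < the latter) = λ_1/(λ_1+λ_2) = 0.0555556/0.210556 ≈ 0.264.

0.264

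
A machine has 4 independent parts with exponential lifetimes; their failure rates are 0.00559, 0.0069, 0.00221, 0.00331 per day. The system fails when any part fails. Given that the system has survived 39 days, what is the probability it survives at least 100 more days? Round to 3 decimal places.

0.165

Time to first failure ~ Exp(Σλ) with Σλ = 0.01801.
By memorylessness, P(T > 39+100 | T > 39) = P(T > 100) = e^(−0.01801·100) ≈ 0.165.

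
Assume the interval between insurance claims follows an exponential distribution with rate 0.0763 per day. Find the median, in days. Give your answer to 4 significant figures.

9.084

Set 1 − e^(−λt) = 0.5, so t = −ln(0.5)/λ = 0.69315/0.0763 ≈ 9.0845 days.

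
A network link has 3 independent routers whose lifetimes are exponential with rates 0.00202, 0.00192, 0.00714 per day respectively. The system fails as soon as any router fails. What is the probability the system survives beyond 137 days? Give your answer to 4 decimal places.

0.2192

The time to first failure is exponential with rate Σλ = 0.00202 + 0.00192 + 0.00714 = 0.01108.
P(min > 137) = e^(−0.01108·137) = e^(−1.518) ≈ 0.2192.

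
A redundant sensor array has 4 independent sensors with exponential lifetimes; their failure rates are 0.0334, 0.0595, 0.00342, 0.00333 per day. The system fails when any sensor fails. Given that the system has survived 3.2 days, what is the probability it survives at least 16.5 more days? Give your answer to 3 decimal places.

Time to first failure ~ Exp(Σλ) with Σλ = 0.09965.
By memorylessness, P(T > 3.2+16.5 | T > 3.2) = P(T > 16.5) = e^(−0.09965·16.5) ≈ 0.193.

0.193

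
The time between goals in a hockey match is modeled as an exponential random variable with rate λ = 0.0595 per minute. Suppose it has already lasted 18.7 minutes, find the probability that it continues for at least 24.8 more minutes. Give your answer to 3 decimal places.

By the memoryless property, P(X > 18.7+24.8 | X > 18.7) = P(X > 24.8).
P(X > 24.8) = e^(−1.4756) ≈ 0.229.

0.229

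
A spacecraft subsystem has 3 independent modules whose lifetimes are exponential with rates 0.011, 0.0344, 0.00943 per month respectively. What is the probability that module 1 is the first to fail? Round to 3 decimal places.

The time to first failure is exponential with rate Σλ = 0.011 + 0.0344 + 0.00943 = 0.05483.
P(module 1 first) = λ_1/Σλ = 0.011/0.05483 ≈ 0.201.

0.201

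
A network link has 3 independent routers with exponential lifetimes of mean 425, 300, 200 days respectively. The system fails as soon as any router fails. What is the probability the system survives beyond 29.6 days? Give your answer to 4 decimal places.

0.7288

The first failure time is exponential with rate Σλ_i = 1/425 + 1/300 + 1/200 = 0.0106863 per day.
P(min > 29.6) = e^(−0.0106863·29.6) = e^(−0.31631) ≈ 0.7288.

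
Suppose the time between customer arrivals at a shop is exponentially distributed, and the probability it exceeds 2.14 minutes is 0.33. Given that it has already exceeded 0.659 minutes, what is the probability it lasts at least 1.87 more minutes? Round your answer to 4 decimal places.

0.3795

From e^(−λ·2.14) = 0.33, λ = −ln(0.33)/2.14 = 0.518067.
Memoryless: P(X > 0.659+1.87 | X > 0.659) = P(X > 1.87) = e^(−0.518067·1.87) ≈ 0.3795.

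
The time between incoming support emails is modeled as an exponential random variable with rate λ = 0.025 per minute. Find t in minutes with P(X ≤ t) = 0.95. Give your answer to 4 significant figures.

Set 1 − e^(−λt) = 0.95, so t = −ln(0.05)/λ = 2.9957/0.025 ≈ 119.829 minutes.

119.8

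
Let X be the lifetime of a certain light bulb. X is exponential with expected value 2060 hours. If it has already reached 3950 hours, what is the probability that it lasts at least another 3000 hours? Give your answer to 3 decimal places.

The rate is λ = 1/2060 = 0.000485437 per hour.
By the memoryless property, P(X > 3950+3000 | X > 3950) = P(X > 3000).
P(X > 3000) = e^(−1.4563) ≈ 0.233.

0.233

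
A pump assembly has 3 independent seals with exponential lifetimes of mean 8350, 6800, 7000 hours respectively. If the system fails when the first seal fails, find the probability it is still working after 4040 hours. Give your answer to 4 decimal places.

The first failure time is exponential with rate Σλ_i = 1/8350 + 1/6800 + 1/7000 = 0.000409676 per hour.
P(min > 4040) = e^(−0.000409676·4040) = e^(−1.6551) ≈ 0.1911.

0.1911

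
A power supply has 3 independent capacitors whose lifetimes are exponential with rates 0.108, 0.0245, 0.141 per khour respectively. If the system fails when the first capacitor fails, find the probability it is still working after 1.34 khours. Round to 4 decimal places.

0.6932

The time to first failure is exponential with rate Σλ = 0.108 + 0.0245 + 0.141 = 0.2735.
P(min > 1.34) = e^(−0.2735·1.34) = e^(−0.36649) ≈ 0.6932.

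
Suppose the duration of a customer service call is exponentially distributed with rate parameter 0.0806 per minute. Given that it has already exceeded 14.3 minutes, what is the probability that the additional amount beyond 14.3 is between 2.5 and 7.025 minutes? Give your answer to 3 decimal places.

Memoryless: the residual past 14.3 is again Exp(λ).
P(2.5 < residual < 7.025) = e^(−λ·2.5) − e^(−λ·7.025) = 0.81750 − 0.56767 ≈ 0.250.

0.250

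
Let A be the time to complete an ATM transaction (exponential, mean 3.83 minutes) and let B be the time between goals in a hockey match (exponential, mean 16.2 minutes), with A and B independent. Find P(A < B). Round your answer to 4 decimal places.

0.8088

λ_1 = 1/3.83 = 0.261097, λ_2 = 1/16.2 = 0.0617284.
For independent exponentials, P(A < B) = λ_1/(λ_1+λ_2) = 0.261097/0.322825 ≈ 0.8088.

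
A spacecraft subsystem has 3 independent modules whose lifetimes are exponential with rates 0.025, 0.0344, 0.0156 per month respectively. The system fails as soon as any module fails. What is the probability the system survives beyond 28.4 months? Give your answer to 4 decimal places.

The time to first failure is exponential with rate Σλ = 0.025 + 0.0344 + 0.0156 = 0.075.
P(min > 28.4) = e^(−0.075·28.4) = e^(−2.13) ≈ 0.1188.

0.1188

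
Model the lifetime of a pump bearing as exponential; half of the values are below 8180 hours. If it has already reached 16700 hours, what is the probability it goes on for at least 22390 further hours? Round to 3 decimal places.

For an exponential, median = ln(2)/λ, so λ = ln 2 / 8180 = 0.0000847368 per hour.
The exponential is memoryless, so the remaining time is again Exp(λ): the condition X > 16700 is irrelevant.
P(X > 22390) = e^(−1.8973) ≈ 0.150.

0.150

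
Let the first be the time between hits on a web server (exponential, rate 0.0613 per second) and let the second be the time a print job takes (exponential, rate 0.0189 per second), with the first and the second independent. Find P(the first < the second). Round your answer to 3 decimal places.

0.764

λ_1 = 0.0613, λ_2 = 0.0189.
For independent exponentials, P(the first < the second) = λ_1/(λ_1+λ_2) = 0.0613/0.0802 ≈ 0.764.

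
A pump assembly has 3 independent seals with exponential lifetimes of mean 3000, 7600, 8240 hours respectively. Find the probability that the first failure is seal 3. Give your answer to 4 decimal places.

0.2070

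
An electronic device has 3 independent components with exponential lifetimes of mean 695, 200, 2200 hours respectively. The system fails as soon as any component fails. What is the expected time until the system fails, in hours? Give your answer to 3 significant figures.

145

The first failure time is exponential with rate Σλ_i = 1/695 + 1/200 + 1/2200 = 0.00689339 per hour.
E[min] = 1/Σλ = 1/0.00689339 = 145.066 hours.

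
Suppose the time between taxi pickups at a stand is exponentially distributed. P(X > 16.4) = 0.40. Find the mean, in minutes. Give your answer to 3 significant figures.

e^(−λ·16.4) = 0.40 ⇒ λ = −ln(0.40)/16.4 = 0.0558714.
Mean = 1/λ = 17.8982 minutes.

17.9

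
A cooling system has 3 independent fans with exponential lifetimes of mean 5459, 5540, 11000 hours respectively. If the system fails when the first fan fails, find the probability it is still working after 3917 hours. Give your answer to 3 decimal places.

The first failure time is exponential with rate Σλ_i = 1/5459 + 1/5540 + 1/11000 = 0.000454598 per hour.
P(min > 3917) = e^(−0.000454598·3917) = e^(−1.7807) ≈ 0.169.

0.169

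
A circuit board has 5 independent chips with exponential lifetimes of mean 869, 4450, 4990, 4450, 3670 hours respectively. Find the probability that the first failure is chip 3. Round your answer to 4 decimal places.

0.0967

Rates: λ_i = 1/mean_i → 0.00115075, 0.000224719, 0.000200401, 0.000224719, 0.00027248; Σλ = 0.00207307.
P(chip 3 first) = λ_3/Σλ = 0.000200401/0.00207307 ≈ 0.0967.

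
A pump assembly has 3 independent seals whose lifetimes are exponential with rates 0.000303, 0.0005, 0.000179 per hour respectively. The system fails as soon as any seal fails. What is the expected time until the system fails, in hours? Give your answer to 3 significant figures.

1020

The time to first failure is exponential with rate Σλ = 0.000303 + 0.0005 + 0.000179 = 0.000982.
E[min] = 1/Σλ = 1/0.000982 = 1018.33 hours.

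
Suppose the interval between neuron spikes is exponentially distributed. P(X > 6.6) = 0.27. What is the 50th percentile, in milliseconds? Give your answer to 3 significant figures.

3.49

e^(−λ·6.6) = 0.27 ⇒ λ = −ln(0.27)/6.6 = 0.198384.
50th percentile: 1 − e^(−λt) = 0.5, t = −ln(0.5)/λ = 3.49397 milliseconds.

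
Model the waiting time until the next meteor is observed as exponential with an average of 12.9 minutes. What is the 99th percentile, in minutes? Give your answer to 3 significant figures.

59.4

The rate is λ = 1/12.9 = 0.0775194 per minute.
Set 1 − e^(−λt) = 0.99, so t = −ln(0.01)/λ = 4.6052/0.0775194 ≈ 59.4067 minutes.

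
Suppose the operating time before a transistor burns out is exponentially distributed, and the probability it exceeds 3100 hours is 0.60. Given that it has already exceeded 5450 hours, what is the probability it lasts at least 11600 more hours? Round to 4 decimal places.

From e^(−λ·3100) = 0.60, λ = −ln(0.60)/3100 = 0.000164782.
Memoryless: P(X > 5450+11600 | X > 5450) = P(X > 11600) = e^(−0.000164782·11600) ≈ 0.1479.

0.1479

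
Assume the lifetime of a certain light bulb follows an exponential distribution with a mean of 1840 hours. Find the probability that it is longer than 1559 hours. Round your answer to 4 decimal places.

0.4286

The rate is λ = 1/1840 = 0.000543478 per hour.
P(X > 1559) = e^(−λ·1559) = e^(−0.84728) ≈ 0.4286.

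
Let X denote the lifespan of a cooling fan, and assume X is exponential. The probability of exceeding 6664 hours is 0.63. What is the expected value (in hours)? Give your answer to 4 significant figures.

e^(−λ·6664) = 0.63 ⇒ λ = −ln(0.63)/6664 = 0.0000693331.
Mean = 1/λ = 14423.1 hours.

14420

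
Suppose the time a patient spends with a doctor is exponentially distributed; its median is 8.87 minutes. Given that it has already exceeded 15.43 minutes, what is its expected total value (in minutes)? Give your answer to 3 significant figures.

28.2

For an exponential, median = ln(2)/λ, so λ = ln 2 / 8.87 = 0.0781451 per minute.
By memorylessness, E[X | X > 15.43] = 15.43 + 1/λ = 15.43 + 12.7967 = 28.2267 minutes.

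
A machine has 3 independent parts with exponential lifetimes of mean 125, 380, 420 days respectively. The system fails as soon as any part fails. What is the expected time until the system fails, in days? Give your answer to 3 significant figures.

76.8

The first failure time is exponential with rate Σλ_i = 1/125 + 1/380 + 1/420 = 0.0130125 per day.
E[min] = 1/Σλ = 1/0.0130125 = 76.849 days.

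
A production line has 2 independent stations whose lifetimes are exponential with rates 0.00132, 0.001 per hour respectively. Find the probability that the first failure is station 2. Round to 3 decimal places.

0.431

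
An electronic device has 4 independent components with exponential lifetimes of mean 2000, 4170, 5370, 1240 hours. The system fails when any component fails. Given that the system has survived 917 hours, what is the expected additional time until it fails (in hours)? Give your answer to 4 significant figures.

First-failure rate Σλ = 1/2000 + 1/4170 + 1/5370 + 1/1240 = 0.00173248.
By memorylessness the expected residual is 1/Σλ = 577.207 hours, regardless of the 917 already elapsed.

577.2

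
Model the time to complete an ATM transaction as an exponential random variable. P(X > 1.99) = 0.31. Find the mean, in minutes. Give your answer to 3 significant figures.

e^(−λ·1.99) = 0.31 ⇒ λ = −ln(0.31)/1.99 = 0.588534.
Mean = 1/λ = 1.69914 minutes.

1.70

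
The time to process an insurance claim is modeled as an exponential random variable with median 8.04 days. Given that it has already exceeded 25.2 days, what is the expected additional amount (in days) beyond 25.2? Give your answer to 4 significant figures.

For an exponential, median = ln(2)/λ, so λ = ln 2 / 8.04 = 0.0862123 per day.
By memorylessness, the remaining amount past any threshold is again Exp(λ) with mean 1/λ = 11.5993 days.

11.60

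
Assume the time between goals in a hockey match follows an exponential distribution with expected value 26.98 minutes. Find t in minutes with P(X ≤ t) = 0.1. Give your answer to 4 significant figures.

The rate is λ = 1/26.98 = 0.0370645 per minute.
Set 1 − e^(−λt) = 0.1, so t = −ln(0.9)/λ = 0.10536/0.0370645 ≈ 2.84263 minutes.

2.843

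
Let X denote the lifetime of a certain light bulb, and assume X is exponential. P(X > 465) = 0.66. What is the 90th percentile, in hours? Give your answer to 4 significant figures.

2577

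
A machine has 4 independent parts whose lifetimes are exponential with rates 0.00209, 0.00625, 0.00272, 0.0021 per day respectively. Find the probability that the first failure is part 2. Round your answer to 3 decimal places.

The time to first failure is exponential with rate Σλ = 0.00209 + 0.00625 + 0.00272 + 0.0021 = 0.01316.
P(part 2 first) = λ_2/Σλ = 0.00625/0.01316 ≈ 0.475.

0.475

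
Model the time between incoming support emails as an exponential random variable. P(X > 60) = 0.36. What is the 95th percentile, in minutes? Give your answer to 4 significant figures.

175.9

e^(−λ·60) = 0.36 ⇒ λ = −ln(0.36)/60 = 0.0170275.
95th percentile: 1 − e^(−λt) = 0.95, t = −ln(0.05)/λ = 175.935 minutes.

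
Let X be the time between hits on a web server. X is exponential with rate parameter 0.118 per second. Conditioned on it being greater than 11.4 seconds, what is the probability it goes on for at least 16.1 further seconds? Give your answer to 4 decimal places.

0.1496

By the memoryless property, P(X > 11.4+16.1 | X > 11.4) = P(X > 16.1).
P(X > 16.1) = e^(−1.8998) ≈ 0.1496.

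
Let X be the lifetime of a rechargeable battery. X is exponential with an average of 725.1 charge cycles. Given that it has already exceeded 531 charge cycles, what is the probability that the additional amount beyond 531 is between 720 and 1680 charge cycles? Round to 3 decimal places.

The rate is λ = 1/725.1 = 0.00137912 per charge cycle.
Memoryless: the residual past 531 is again Exp(λ).
P(720 < residual < 1680) = e^(−λ·720) − e^(−λ·1680) = 0.37048 − 0.09858 ≈ 0.272.

0.272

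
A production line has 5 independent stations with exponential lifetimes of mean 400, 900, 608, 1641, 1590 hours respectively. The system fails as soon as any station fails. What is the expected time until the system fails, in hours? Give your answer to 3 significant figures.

The first failure time is exponential with rate Σλ_i = 1/400 + 1/900 + 1/608 + 1/1641 + 1/1590 = 0.00649416 per hour.
E[min] = 1/Σλ = 1/0.00649416 = 153.984 hours.

154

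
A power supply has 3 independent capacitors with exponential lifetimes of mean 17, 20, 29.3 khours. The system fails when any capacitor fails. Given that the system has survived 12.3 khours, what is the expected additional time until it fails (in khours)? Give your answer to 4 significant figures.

6.995

First-failure rate Σλ = 1/17 + 1/20 + 1/29.3 = 0.142953.
By memorylessness the expected residual is 1/Σλ = 6.9953 khours, regardless of the 12.3 already elapsed.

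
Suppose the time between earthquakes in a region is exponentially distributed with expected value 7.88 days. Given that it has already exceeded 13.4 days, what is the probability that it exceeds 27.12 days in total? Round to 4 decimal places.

0.1753

The rate is λ = 1/7.88 = 0.126904 per day.
P(X > s+t | X > s) = e^(−λ(s+t))/e^(−λs) = e^(−λt), independent of s = 13.4.
P(X > 13.72) = e^(−1.7411) ≈ 0.1753.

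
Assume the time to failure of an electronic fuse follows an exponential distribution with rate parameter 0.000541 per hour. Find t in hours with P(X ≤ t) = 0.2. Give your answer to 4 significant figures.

Set 1 − e^(−λt) = 0.2, so t = −ln(0.8)/λ = 0.22314/0.000541 ≈ 412.465 hours.

412.5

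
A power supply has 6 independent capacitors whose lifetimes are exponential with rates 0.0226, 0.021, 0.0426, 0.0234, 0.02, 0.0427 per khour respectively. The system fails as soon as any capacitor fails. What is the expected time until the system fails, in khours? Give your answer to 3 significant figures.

The time to first failure is exponential with rate Σλ = 0.0226 + 0.021 + 0.0426 + 0.0234 + 0.02 + 0.0427 = 0.1723.
E[min] = 1/Σλ = 1/0.1723 = 5.80383 khours.

5.80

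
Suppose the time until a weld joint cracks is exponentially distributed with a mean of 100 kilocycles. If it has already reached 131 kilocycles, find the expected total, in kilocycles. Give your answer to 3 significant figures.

231

The rate is λ = 1/100 = 0.01 per kilocycle.
By memorylessness, E[X | X > 131] = 131 + 1/λ = 131 + 100 = 231 kilocycles.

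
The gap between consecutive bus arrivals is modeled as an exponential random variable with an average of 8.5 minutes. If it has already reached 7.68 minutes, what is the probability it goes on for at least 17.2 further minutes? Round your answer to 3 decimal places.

The rate is λ = 1/8.5 = 0.117647 per minute.
P(X > s+t | X > s) = e^(−λ(s+t))/e^(−λs) = e^(−λt), independent of s = 7.68.
P(X > 17.2) = e^(−2.0235) ≈ 0.132.

0.132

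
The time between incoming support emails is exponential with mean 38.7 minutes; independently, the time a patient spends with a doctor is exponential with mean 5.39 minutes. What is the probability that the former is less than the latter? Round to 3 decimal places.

0.122

λ_1 = 1/38.7 = 0.0258398, λ_2 = 1/5.39 = 0.185529.
For independent exponentials, P(the former < the latter) = λ_1/(λ_1+λ_2) = 0.0258398/0.211369 ≈ 0.122.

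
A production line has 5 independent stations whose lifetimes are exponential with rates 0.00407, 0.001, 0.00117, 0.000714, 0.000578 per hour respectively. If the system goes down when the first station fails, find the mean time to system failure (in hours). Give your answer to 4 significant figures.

132.8

The time to first failure is exponential with rate Σλ = 0.00407 + 0.001 + 0.00117 + 0.000714 + 0.000578 = 0.007532.
E[min] = 1/Σλ = 1/0.007532 = 132.767 hours.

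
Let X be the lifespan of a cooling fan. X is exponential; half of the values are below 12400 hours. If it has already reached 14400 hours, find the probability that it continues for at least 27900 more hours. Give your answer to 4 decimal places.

0.2102

For an exponential, median = ln(2)/λ, so λ = ln 2 / 12400 = 0.000055899 per hour.
P(X > s+t | X > s) = e^(−λ(s+t))/e^(−λs) = e^(−λt), independent of s = 14400.
P(X > 27900) = e^(−1.5596) ≈ 0.2102.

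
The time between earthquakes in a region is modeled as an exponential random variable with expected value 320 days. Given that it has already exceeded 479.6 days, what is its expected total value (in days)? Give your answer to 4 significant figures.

799.6

The rate is λ = 1/320 = 0.003125 per day.
By memorylessness, E[X | X > 479.6] = 479.6 + 1/λ = 479.6 + 320 = 799.6 days.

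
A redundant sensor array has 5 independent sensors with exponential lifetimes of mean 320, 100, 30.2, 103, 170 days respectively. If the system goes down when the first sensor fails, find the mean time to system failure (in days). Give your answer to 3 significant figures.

The first failure time is exponential with rate Σλ_i = 1/320 + 1/100 + 1/30.2 + 1/103 + 1/170 = 0.0618287 per day.
E[min] = 1/Σλ = 1/0.0618287 = 16.1737 days.

16.2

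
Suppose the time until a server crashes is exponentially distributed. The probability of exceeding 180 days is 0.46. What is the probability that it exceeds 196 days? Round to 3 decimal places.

e^(−λ·180) = 0.46 ⇒ λ = −ln(0.46)/180 = 0.00431405.
P(X > 196) = e^(−0.00431405·196) = e^(−0.84555) ≈ 0.429.

0.429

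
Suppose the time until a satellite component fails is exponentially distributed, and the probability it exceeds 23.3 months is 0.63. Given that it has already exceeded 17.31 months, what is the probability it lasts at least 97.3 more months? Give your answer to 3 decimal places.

0.145

From e^(−λ·23.3) = 0.63, λ = −ln(0.63)/23.3 = 0.0198298.
Memoryless: P(X > 17.31+97.3 | X > 17.31) = P(X > 97.3) = e^(−0.0198298·97.3) ≈ 0.145.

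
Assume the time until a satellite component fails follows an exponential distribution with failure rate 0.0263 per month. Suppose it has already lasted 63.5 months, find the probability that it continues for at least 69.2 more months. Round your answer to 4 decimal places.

P(X > s+t | X > s) = e^(−λ(s+t))/e^(−λs) = e^(−λt), independent of s = 63.5.
P(X > 69.2) = e^(−1.82) ≈ 0.1620.

0.1620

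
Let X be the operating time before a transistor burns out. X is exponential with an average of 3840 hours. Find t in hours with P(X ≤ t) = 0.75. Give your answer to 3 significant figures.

5320

The rate is λ = 1/3840 = 0.000260417 per hour.
Set 1 − e^(−λt) = 0.75, so t = −ln(0.25)/λ = 1.3863/0.000260417 ≈ 5323.37 hours.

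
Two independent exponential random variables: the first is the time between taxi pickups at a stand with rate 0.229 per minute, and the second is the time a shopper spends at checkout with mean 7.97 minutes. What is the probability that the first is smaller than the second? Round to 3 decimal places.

0.646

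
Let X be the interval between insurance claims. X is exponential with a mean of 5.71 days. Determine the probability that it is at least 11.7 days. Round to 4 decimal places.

0.1289

The rate is λ = 1/5.71 = 0.175131 per day.
P(X > 11.7) = e^(−λ·11.7) = e^(−2.049) ≈ 0.1289.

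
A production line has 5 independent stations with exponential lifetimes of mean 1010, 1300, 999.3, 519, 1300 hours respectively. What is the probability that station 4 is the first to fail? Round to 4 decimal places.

Rates: λ_i = 1/mean_i → 0.000990099, 0.000769231, 0.0010007, 0.00192678, 0.000769231; Σλ = 0.00545604.
P(station 4 first) = λ_4/Σλ = 0.00192678/0.00545604 ≈ 0.3531.

0.3531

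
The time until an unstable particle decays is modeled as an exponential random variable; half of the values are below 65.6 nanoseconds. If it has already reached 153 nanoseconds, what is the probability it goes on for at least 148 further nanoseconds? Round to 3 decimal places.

0.209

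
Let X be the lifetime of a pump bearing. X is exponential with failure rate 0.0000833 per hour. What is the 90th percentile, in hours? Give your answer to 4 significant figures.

Set 1 − e^(−λt) = 0.9, so t = −ln(0.1)/λ = 2.3026/0.0000833 ≈ 27642.1 hours.

27640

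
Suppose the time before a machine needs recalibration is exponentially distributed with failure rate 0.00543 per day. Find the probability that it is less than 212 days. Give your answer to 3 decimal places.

P(X ≤ 212) = 1 − e^(−λ·212) = 1 − e^(−1.1512) ≈ 0.684.

0.684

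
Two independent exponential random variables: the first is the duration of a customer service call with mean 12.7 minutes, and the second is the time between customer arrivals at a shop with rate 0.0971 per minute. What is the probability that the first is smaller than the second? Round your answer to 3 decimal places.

λ_1 = 1/12.7 = 0.0787402, λ_2 = 0.0971.
For independent exponentials, P(the first < the second) = λ_1/(λ_1+λ_2) = 0.0787402/0.17584 ≈ 0.448.

0.448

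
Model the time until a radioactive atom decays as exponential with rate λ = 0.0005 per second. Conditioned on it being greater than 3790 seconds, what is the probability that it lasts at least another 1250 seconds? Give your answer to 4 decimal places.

By the memoryless property, P(X > 3790+1250 | X > 3790) = P(X > 1250).
P(X > 1250) = e^(−0.625) ≈ 0.5353.

0.5353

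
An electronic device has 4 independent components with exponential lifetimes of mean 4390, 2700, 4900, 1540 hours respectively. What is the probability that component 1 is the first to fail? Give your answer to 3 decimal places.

0.157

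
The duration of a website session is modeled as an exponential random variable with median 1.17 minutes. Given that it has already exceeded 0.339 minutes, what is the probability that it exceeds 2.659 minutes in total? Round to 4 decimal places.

For an exponential, median = ln(2)/λ, so λ = ln 2 / 1.17 = 0.592433 per minute.
By the memoryless property, P(X > 0.339+2.32 | X > 0.339) = P(X > 2.32).
P(X > 2.32) = e^(−1.3744) ≈ 0.2530.

0.2530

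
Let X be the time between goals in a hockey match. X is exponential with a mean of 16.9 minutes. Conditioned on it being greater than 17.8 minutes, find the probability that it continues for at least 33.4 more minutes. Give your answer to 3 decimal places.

The rate is λ = 1/16.9 = 0.0591716 per minute.
P(X > s+t | X > s) = e^(−λ(s+t))/e^(−λs) = e^(−λt), independent of s = 17.8.
P(X > 33.4) = e^(−1.9763) ≈ 0.139.

0.139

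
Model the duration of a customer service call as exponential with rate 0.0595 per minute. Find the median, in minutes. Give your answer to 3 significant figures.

Set 1 − e^(−λt) = 0.5, so t = −ln(0.5)/λ = 0.69315/0.0595 ≈ 11.6495 minutes.

11.6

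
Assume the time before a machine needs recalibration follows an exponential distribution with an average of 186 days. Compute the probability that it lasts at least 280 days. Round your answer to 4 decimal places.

0.2219

The rate is λ = 1/186 = 0.00537634 per day.
P(X > 280) = e^(−λ·280) = e^(−1.5054) ≈ 0.2219.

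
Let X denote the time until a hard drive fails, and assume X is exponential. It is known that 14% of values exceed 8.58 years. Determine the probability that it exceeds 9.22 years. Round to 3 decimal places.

0.121

e^(−λ·8.58) = 0.14 ⇒ λ = −ln(0.14)/8.58 = 0.229151.
P(X > 9.22) = e^(−0.229151·9.22) = e^(−2.1128) ≈ 0.121.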